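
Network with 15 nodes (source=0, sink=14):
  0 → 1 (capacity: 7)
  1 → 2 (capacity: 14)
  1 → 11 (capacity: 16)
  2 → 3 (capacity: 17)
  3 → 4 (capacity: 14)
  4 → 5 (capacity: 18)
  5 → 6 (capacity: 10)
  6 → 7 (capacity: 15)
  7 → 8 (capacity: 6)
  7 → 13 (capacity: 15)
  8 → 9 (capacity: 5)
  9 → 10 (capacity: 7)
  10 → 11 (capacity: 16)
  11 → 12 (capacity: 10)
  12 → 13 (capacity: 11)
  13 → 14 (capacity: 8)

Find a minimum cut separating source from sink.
Min cut value = 7, edges: (0,1)

Min cut value: 7
Partition: S = [0], T = [1, 2, 3, 4, 5, 6, 7, 8, 9, 10, 11, 12, 13, 14]
Cut edges: (0,1)

By max-flow min-cut theorem, max flow = min cut = 7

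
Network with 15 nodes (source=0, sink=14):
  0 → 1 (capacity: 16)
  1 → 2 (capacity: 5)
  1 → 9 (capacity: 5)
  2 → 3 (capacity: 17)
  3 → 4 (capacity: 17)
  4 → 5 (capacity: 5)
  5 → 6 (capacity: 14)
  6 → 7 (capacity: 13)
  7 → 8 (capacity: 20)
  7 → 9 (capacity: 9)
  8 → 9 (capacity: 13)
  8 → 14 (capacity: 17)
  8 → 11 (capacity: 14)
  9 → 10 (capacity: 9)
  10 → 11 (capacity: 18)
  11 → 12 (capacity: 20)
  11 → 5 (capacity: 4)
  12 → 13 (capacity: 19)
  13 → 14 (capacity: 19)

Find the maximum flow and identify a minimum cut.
Max flow = 10, Min cut edges: (1,9), (4,5)

Maximum flow: 10
Minimum cut: (1,9), (4,5)
Partition: S = [0, 1, 2, 3, 4], T = [5, 6, 7, 8, 9, 10, 11, 12, 13, 14]

Max-flow min-cut theorem verified: both equal 10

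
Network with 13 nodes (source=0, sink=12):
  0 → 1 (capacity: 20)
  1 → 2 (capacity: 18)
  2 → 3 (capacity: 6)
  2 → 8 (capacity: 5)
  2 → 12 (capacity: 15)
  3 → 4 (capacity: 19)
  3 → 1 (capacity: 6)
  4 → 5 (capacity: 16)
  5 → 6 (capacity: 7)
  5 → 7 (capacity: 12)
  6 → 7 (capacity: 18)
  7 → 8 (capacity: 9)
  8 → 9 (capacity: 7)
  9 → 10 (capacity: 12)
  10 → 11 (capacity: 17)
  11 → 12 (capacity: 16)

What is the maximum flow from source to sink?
Maximum flow = 18

Max flow: 18

Flow assignment:
  0 → 1: 18/20
  1 → 2: 18/18
  2 → 8: 3/5
  2 → 12: 15/15
  8 → 9: 3/7
  9 → 10: 3/12
  10 → 11: 3/17
  11 → 12: 3/16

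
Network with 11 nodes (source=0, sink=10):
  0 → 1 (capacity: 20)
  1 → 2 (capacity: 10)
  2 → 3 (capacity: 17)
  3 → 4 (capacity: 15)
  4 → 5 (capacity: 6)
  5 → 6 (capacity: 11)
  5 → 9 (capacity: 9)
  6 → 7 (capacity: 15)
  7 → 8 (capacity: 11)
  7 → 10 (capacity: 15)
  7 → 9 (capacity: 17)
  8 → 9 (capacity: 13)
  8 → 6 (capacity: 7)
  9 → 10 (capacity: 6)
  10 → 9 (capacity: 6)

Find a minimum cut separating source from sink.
Min cut value = 6, edges: (4,5)

Min cut value: 6
Partition: S = [0, 1, 2, 3, 4], T = [5, 6, 7, 8, 9, 10]
Cut edges: (4,5)

By max-flow min-cut theorem, max flow = min cut = 6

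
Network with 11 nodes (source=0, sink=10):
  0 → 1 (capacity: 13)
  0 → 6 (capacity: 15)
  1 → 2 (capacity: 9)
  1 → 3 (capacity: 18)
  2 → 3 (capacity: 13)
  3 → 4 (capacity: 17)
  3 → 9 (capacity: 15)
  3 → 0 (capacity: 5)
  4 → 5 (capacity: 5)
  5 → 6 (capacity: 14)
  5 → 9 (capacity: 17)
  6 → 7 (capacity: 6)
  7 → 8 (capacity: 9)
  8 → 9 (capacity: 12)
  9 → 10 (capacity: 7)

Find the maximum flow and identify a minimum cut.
Max flow = 7, Min cut edges: (9,10)

Maximum flow: 7
Minimum cut: (9,10)
Partition: S = [0, 1, 2, 3, 4, 5, 6, 7, 8, 9], T = [10]

Max-flow min-cut theorem verified: both equal 7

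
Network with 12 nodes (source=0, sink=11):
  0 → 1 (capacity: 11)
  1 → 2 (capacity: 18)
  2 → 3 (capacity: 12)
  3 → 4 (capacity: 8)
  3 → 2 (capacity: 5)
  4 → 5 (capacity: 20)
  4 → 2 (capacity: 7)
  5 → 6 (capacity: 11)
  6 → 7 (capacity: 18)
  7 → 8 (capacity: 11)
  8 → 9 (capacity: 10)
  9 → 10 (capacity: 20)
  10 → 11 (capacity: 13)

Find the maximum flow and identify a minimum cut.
Max flow = 8, Min cut edges: (3,4)

Maximum flow: 8
Minimum cut: (3,4)
Partition: S = [0, 1, 2, 3], T = [4, 5, 6, 7, 8, 9, 10, 11]

Max-flow min-cut theorem verified: both equal 8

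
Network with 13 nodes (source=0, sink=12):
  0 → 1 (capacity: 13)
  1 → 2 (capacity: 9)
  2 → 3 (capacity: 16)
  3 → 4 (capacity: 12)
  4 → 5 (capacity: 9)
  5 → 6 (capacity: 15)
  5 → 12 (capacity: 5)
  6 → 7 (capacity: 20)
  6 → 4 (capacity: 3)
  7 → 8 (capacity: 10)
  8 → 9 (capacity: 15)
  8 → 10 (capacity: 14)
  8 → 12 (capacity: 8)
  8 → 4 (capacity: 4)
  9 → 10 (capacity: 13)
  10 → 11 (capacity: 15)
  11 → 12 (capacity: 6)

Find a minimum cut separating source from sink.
Min cut value = 9, edges: (4,5)

Min cut value: 9
Partition: S = [0, 1, 2, 3, 4], T = [5, 6, 7, 8, 9, 10, 11, 12]
Cut edges: (4,5)

By max-flow min-cut theorem, max flow = min cut = 9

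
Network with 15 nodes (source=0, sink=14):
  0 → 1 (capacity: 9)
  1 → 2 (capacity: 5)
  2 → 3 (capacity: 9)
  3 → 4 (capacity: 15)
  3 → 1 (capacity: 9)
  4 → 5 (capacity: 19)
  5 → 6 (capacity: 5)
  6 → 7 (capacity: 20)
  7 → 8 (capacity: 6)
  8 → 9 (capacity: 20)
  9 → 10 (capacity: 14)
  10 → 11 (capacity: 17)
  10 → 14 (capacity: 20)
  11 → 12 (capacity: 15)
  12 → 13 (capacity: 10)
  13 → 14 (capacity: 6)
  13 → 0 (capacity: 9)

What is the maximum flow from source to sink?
Maximum flow = 5

Max flow: 5

Flow assignment:
  0 → 1: 5/9
  1 → 2: 5/5
  2 → 3: 5/9
  3 → 4: 5/15
  4 → 5: 5/19
  5 → 6: 5/5
  6 → 7: 5/20
  7 → 8: 5/6
  8 → 9: 5/20
  9 → 10: 5/14
  10 → 14: 5/20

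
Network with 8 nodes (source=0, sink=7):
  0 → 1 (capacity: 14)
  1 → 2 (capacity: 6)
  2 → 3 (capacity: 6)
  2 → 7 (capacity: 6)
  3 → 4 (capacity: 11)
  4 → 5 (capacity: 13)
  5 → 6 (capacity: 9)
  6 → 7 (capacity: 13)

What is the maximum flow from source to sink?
Maximum flow = 6

Max flow: 6

Flow assignment:
  0 → 1: 6/14
  1 → 2: 6/6
  2 → 7: 6/6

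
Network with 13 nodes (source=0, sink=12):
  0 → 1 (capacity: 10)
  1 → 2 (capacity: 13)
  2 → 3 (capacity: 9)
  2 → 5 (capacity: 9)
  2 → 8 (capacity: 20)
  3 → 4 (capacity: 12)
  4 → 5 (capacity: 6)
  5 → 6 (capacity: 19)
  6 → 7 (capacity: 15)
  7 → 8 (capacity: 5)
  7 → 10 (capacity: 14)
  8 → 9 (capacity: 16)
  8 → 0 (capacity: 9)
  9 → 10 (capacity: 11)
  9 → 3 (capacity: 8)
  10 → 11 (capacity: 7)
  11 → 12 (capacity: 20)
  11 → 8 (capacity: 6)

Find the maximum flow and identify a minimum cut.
Max flow = 7, Min cut edges: (10,11)

Maximum flow: 7
Minimum cut: (10,11)
Partition: S = [0, 1, 2, 3, 4, 5, 6, 7, 8, 9, 10], T = [11, 12]

Max-flow min-cut theorem verified: both equal 7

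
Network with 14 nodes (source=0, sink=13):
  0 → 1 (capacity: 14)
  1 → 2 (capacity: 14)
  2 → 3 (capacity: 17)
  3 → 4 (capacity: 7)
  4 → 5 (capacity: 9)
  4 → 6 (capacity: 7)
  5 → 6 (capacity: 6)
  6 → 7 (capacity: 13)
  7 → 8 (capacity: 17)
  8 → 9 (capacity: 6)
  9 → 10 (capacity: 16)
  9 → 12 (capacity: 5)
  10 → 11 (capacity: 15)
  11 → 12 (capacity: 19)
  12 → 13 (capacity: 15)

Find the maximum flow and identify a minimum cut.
Max flow = 6, Min cut edges: (8,9)

Maximum flow: 6
Minimum cut: (8,9)
Partition: S = [0, 1, 2, 3, 4, 5, 6, 7, 8], T = [9, 10, 11, 12, 13]

Max-flow min-cut theorem verified: both equal 6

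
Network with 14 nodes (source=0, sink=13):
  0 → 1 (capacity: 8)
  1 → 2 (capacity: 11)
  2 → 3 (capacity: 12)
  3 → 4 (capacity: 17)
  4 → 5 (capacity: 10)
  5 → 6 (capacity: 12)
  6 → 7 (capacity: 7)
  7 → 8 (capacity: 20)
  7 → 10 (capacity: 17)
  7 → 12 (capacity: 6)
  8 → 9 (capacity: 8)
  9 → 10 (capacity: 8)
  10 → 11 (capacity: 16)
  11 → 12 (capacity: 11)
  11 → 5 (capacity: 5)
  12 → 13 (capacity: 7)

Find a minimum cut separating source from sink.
Min cut value = 7, edges: (12,13)

Min cut value: 7
Partition: S = [0, 1, 2, 3, 4, 5, 6, 7, 8, 9, 10, 11, 12], T = [13]
Cut edges: (12,13)

By max-flow min-cut theorem, max flow = min cut = 7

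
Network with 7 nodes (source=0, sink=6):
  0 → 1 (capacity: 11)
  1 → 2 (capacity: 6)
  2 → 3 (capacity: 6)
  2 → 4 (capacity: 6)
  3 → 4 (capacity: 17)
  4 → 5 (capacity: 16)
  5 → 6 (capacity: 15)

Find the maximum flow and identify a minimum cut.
Max flow = 6, Min cut edges: (1,2)

Maximum flow: 6
Minimum cut: (1,2)
Partition: S = [0, 1], T = [2, 3, 4, 5, 6]

Max-flow min-cut theorem verified: both equal 6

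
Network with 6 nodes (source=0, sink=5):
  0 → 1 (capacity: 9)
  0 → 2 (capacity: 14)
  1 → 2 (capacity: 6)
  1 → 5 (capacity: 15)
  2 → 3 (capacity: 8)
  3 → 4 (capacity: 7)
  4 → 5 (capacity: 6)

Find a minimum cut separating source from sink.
Min cut value = 15, edges: (0,1), (4,5)

Min cut value: 15
Partition: S = [0, 2, 3, 4], T = [1, 5]
Cut edges: (0,1), (4,5)

By max-flow min-cut theorem, max flow = min cut = 15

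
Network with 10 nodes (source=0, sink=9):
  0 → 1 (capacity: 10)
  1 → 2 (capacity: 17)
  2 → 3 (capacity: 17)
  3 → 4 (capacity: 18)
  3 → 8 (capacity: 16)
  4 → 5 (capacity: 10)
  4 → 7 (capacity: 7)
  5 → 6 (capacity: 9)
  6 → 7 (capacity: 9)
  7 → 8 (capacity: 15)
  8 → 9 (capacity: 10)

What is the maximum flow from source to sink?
Maximum flow = 10

Max flow: 10

Flow assignment:
  0 → 1: 10/10
  1 → 2: 10/17
  2 → 3: 10/17
  3 → 8: 10/16
  8 → 9: 10/10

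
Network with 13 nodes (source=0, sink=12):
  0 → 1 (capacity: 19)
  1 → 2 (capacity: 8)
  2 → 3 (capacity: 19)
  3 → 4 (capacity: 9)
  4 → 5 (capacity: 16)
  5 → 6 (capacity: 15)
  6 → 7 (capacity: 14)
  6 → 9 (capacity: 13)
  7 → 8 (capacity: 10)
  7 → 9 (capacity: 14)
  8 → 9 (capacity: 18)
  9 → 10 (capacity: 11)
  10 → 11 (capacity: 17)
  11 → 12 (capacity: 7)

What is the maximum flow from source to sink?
Maximum flow = 7

Max flow: 7

Flow assignment:
  0 → 1: 7/19
  1 → 2: 7/8
  2 → 3: 7/19
  3 → 4: 7/9
  4 → 5: 7/16
  5 → 6: 7/15
  6 → 9: 7/13
  9 → 10: 7/11
  10 → 11: 7/17
  11 → 12: 7/7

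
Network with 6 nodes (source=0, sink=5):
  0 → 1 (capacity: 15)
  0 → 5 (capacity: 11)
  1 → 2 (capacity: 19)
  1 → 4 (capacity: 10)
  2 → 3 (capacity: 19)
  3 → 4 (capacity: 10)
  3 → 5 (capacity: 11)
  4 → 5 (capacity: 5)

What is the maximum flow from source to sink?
Maximum flow = 26

Max flow: 26

Flow assignment:
  0 → 1: 15/15
  0 → 5: 11/11
  1 → 2: 10/19
  1 → 4: 5/10
  2 → 3: 10/19
  3 → 5: 10/11
  4 → 5: 5/5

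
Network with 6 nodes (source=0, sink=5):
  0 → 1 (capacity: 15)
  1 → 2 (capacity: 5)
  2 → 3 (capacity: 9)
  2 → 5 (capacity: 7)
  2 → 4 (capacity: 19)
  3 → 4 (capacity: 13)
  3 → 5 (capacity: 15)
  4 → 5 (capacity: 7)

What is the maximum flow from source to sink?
Maximum flow = 5

Max flow: 5

Flow assignment:
  0 → 1: 5/15
  1 → 2: 5/5
  2 → 5: 5/7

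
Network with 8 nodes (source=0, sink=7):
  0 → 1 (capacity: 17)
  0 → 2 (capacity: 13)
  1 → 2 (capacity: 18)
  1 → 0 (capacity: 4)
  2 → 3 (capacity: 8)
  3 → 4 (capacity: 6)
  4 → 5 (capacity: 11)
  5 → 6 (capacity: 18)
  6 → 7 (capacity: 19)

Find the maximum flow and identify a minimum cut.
Max flow = 6, Min cut edges: (3,4)

Maximum flow: 6
Minimum cut: (3,4)
Partition: S = [0, 1, 2, 3], T = [4, 5, 6, 7]

Max-flow min-cut theorem verified: both equal 6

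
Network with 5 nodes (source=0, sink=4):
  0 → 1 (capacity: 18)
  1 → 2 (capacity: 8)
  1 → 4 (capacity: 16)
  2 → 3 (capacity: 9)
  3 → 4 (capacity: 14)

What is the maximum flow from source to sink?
Maximum flow = 18

Max flow: 18

Flow assignment:
  0 → 1: 18/18
  1 → 2: 2/8
  1 → 4: 16/16
  2 → 3: 2/9
  3 → 4: 2/14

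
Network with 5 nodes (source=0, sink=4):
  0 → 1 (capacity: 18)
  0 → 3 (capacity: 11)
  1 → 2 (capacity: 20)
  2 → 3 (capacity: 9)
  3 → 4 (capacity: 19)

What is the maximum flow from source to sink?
Maximum flow = 19

Max flow: 19

Flow assignment:
  0 → 1: 9/18
  0 → 3: 10/11
  1 → 2: 9/20
  2 → 3: 9/9
  3 → 4: 19/19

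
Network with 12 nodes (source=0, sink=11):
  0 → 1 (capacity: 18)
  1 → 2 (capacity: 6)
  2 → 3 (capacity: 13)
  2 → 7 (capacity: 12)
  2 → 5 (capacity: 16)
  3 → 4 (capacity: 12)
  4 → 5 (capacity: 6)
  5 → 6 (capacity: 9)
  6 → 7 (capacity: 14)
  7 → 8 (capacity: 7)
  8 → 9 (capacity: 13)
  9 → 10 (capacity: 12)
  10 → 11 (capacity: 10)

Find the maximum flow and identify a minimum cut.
Max flow = 6, Min cut edges: (1,2)

Maximum flow: 6
Minimum cut: (1,2)
Partition: S = [0, 1], T = [2, 3, 4, 5, 6, 7, 8, 9, 10, 11]

Max-flow min-cut theorem verified: both equal 6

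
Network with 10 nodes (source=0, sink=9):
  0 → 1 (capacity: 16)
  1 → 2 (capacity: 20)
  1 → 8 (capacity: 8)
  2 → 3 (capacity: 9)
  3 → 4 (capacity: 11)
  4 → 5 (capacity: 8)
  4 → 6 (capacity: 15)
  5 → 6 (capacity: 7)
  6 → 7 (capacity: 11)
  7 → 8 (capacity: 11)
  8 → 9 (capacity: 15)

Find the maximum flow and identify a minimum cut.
Max flow = 15, Min cut edges: (8,9)

Maximum flow: 15
Minimum cut: (8,9)
Partition: S = [0, 1, 2, 3, 4, 5, 6, 7, 8], T = [9]

Max-flow min-cut theorem verified: both equal 15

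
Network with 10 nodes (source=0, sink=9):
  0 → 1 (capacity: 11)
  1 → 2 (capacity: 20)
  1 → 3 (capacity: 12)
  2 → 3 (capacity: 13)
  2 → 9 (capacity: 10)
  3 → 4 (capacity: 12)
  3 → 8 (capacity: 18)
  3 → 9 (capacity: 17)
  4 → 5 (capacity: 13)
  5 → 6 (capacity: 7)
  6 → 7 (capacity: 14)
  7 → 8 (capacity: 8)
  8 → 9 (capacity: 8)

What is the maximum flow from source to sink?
Maximum flow = 11

Max flow: 11

Flow assignment:
  0 → 1: 11/11
  1 → 2: 11/20
  2 → 3: 1/13
  2 → 9: 10/10
  3 → 9: 1/17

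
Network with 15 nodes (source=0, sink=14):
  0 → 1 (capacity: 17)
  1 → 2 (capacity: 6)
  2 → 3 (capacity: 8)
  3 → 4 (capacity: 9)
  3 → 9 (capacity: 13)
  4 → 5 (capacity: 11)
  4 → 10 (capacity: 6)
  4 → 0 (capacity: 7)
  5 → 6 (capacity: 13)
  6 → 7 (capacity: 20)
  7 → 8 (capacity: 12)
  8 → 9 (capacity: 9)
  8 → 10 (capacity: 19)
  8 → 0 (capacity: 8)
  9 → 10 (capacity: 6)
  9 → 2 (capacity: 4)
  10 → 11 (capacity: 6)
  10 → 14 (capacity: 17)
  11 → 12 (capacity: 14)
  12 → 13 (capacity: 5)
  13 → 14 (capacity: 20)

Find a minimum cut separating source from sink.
Min cut value = 6, edges: (1,2)

Min cut value: 6
Partition: S = [0, 1], T = [2, 3, 4, 5, 6, 7, 8, 9, 10, 11, 12, 13, 14]
Cut edges: (1,2)

By max-flow min-cut theorem, max flow = min cut = 6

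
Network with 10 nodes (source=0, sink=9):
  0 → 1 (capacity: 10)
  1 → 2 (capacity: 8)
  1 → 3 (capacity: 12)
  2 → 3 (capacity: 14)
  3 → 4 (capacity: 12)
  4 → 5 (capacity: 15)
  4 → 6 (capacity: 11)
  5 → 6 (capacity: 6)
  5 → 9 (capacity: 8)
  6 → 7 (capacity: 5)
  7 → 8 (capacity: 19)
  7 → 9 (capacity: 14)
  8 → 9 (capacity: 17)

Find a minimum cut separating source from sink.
Min cut value = 10, edges: (0,1)

Min cut value: 10
Partition: S = [0], T = [1, 2, 3, 4, 5, 6, 7, 8, 9]
Cut edges: (0,1)

By max-flow min-cut theorem, max flow = min cut = 10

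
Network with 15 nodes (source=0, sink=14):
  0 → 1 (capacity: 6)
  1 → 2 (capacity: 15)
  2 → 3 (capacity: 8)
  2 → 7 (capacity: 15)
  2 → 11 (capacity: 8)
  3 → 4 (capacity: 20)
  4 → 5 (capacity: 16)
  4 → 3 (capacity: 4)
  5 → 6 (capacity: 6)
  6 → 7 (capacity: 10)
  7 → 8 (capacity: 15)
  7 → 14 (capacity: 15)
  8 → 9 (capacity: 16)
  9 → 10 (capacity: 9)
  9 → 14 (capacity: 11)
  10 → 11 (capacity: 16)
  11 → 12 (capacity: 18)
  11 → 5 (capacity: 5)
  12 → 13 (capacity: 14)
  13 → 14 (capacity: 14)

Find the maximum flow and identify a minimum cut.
Max flow = 6, Min cut edges: (0,1)

Maximum flow: 6
Minimum cut: (0,1)
Partition: S = [0], T = [1, 2, 3, 4, 5, 6, 7, 8, 9, 10, 11, 12, 13, 14]

Max-flow min-cut theorem verified: both equal 6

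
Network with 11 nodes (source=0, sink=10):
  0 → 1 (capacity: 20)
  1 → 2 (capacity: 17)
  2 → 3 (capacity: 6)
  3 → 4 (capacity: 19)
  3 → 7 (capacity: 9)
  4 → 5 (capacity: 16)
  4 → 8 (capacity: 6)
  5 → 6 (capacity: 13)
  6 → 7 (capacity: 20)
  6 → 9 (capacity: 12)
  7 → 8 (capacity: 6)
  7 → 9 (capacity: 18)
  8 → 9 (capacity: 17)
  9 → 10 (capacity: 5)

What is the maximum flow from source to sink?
Maximum flow = 5

Max flow: 5

Flow assignment:
  0 → 1: 5/20
  1 → 2: 5/17
  2 → 3: 5/6
  3 → 7: 5/9
  7 → 9: 5/18
  9 → 10: 5/5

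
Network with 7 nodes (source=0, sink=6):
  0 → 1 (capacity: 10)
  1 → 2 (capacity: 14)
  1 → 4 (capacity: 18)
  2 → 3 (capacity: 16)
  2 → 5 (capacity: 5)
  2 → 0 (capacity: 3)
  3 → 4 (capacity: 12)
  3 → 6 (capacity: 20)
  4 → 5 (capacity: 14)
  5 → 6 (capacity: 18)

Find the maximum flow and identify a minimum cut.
Max flow = 10, Min cut edges: (0,1)

Maximum flow: 10
Minimum cut: (0,1)
Partition: S = [0], T = [1, 2, 3, 4, 5, 6]

Max-flow min-cut theorem verified: both equal 10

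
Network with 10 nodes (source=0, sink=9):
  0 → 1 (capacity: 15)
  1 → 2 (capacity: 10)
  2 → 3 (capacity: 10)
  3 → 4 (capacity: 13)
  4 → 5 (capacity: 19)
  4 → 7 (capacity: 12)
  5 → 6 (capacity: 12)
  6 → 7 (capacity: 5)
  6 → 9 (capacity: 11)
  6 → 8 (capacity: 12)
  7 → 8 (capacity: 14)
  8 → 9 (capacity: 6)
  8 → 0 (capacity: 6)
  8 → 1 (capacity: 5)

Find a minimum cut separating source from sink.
Min cut value = 10, edges: (2,3)

Min cut value: 10
Partition: S = [0, 1, 2], T = [3, 4, 5, 6, 7, 8, 9]
Cut edges: (2,3)

By max-flow min-cut theorem, max flow = min cut = 10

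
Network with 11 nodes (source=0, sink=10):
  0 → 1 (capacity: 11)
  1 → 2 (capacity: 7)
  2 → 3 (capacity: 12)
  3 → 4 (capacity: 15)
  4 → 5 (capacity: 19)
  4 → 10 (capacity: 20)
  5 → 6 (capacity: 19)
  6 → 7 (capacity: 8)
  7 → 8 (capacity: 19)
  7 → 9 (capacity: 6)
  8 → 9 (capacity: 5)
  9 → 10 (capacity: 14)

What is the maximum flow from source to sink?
Maximum flow = 7

Max flow: 7

Flow assignment:
  0 → 1: 7/11
  1 → 2: 7/7
  2 → 3: 7/12
  3 → 4: 7/15
  4 → 10: 7/20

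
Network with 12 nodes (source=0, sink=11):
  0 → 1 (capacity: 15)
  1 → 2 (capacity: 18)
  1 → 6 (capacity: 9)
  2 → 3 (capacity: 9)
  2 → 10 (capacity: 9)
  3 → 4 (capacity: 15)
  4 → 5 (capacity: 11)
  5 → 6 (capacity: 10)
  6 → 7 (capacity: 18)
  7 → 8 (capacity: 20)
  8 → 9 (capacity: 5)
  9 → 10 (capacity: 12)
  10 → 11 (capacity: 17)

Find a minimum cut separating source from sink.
Min cut value = 14, edges: (2,10), (8,9)

Min cut value: 14
Partition: S = [0, 1, 2, 3, 4, 5, 6, 7, 8], T = [9, 10, 11]
Cut edges: (2,10), (8,9)

By max-flow min-cut theorem, max flow = min cut = 14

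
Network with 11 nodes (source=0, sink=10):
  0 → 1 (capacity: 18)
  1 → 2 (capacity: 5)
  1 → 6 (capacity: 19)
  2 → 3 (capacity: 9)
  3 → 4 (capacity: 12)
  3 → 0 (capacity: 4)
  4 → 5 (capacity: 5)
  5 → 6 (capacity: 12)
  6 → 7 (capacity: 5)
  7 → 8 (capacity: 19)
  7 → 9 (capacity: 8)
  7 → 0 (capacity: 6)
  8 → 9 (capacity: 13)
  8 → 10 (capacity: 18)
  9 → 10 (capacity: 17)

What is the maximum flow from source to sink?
Maximum flow = 5

Max flow: 5

Flow assignment:
  0 → 1: 5/18
  1 → 6: 5/19
  6 → 7: 5/5
  7 → 8: 5/19
  8 → 10: 5/18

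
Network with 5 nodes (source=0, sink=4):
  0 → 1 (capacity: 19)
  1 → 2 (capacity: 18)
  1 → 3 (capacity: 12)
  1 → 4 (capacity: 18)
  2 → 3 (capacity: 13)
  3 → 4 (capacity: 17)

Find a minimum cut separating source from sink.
Min cut value = 19, edges: (0,1)

Min cut value: 19
Partition: S = [0], T = [1, 2, 3, 4]
Cut edges: (0,1)

By max-flow min-cut theorem, max flow = min cut = 19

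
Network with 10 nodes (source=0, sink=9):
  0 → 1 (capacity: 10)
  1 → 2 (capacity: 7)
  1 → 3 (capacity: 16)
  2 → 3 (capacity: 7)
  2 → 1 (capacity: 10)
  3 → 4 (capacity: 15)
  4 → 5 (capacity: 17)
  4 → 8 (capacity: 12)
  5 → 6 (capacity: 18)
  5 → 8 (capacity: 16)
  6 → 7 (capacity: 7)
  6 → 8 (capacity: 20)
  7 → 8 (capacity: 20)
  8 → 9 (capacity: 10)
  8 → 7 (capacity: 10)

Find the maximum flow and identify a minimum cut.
Max flow = 10, Min cut edges: (8,9)

Maximum flow: 10
Minimum cut: (8,9)
Partition: S = [0, 1, 2, 3, 4, 5, 6, 7, 8], T = [9]

Max-flow min-cut theorem verified: both equal 10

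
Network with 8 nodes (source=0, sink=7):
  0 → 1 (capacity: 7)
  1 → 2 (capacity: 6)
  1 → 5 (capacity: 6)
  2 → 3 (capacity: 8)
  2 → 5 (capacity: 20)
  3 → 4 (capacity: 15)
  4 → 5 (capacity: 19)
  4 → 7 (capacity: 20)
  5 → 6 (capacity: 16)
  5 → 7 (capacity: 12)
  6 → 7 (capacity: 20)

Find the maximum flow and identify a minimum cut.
Max flow = 7, Min cut edges: (0,1)

Maximum flow: 7
Minimum cut: (0,1)
Partition: S = [0], T = [1, 2, 3, 4, 5, 6, 7]

Max-flow min-cut theorem verified: both equal 7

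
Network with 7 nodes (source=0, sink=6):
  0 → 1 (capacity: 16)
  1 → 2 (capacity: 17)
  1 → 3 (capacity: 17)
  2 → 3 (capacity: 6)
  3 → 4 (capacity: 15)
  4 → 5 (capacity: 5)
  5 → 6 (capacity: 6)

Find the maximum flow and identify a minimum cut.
Max flow = 5, Min cut edges: (4,5)

Maximum flow: 5
Minimum cut: (4,5)
Partition: S = [0, 1, 2, 3, 4], T = [5, 6]

Max-flow min-cut theorem verified: both equal 5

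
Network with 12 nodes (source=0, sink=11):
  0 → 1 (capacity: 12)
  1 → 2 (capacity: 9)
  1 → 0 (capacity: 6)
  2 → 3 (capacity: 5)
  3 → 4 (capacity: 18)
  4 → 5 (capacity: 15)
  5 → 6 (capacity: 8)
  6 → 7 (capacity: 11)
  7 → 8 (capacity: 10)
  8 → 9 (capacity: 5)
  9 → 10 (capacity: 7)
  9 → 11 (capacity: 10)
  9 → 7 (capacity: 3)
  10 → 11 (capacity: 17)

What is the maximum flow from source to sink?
Maximum flow = 5

Max flow: 5

Flow assignment:
  0 → 1: 5/12
  1 → 2: 5/9
  2 → 3: 5/5
  3 → 4: 5/18
  4 → 5: 5/15
  5 → 6: 5/8
  6 → 7: 5/11
  7 → 8: 5/10
  8 → 9: 5/5
  9 → 11: 5/10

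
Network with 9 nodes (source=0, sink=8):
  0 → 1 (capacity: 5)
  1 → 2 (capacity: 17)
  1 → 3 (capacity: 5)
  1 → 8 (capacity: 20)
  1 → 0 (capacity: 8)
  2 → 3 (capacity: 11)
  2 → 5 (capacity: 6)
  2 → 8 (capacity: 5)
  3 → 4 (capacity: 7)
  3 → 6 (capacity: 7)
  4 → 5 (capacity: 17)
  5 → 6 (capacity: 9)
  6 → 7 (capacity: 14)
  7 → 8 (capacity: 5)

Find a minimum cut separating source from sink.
Min cut value = 5, edges: (0,1)

Min cut value: 5
Partition: S = [0], T = [1, 2, 3, 4, 5, 6, 7, 8]
Cut edges: (0,1)

By max-flow min-cut theorem, max flow = min cut = 5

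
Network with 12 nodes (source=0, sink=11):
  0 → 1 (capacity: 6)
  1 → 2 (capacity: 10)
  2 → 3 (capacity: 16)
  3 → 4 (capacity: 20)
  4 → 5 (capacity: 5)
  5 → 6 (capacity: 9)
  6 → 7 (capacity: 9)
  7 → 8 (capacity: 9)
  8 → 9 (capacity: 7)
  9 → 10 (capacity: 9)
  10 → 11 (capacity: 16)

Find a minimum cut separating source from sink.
Min cut value = 5, edges: (4,5)

Min cut value: 5
Partition: S = [0, 1, 2, 3, 4], T = [5, 6, 7, 8, 9, 10, 11]
Cut edges: (4,5)

By max-flow min-cut theorem, max flow = min cut = 5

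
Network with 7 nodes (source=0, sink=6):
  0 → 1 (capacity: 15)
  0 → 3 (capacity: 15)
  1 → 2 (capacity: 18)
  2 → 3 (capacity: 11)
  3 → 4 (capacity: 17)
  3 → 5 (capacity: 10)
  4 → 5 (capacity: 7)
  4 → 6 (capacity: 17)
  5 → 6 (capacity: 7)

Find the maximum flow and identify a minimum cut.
Max flow = 24, Min cut edges: (4,6), (5,6)

Maximum flow: 24
Minimum cut: (4,6), (5,6)
Partition: S = [0, 1, 2, 3, 4, 5], T = [6]

Max-flow min-cut theorem verified: both equal 24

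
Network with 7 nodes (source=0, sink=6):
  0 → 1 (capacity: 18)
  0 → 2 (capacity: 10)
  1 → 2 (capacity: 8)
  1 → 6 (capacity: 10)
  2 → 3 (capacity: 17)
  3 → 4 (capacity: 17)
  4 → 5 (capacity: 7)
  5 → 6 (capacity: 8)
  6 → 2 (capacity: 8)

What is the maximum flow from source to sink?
Maximum flow = 17

Max flow: 17

Flow assignment:
  0 → 1: 10/18
  0 → 2: 7/10
  1 → 6: 10/10
  2 → 3: 7/17
  3 → 4: 7/17
  4 → 5: 7/7
  5 → 6: 7/8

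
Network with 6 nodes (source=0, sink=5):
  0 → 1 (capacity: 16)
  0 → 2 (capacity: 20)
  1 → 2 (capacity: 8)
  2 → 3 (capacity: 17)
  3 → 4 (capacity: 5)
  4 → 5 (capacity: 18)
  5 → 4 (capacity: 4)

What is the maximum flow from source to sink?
Maximum flow = 5

Max flow: 5

Flow assignment:
  0 → 1: 5/16
  1 → 2: 5/8
  2 → 3: 5/17
  3 → 4: 5/5
  4 → 5: 5/18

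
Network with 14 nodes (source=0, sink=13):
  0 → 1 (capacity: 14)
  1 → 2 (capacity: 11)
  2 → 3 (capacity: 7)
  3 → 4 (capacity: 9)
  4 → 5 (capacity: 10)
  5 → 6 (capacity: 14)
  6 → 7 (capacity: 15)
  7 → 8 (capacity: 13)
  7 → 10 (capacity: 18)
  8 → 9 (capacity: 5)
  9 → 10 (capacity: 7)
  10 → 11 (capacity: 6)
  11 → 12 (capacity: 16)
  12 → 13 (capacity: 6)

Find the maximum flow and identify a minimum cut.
Max flow = 6, Min cut edges: (12,13)

Maximum flow: 6
Minimum cut: (12,13)
Partition: S = [0, 1, 2, 3, 4, 5, 6, 7, 8, 9, 10, 11, 12], T = [13]

Max-flow min-cut theorem verified: both equal 6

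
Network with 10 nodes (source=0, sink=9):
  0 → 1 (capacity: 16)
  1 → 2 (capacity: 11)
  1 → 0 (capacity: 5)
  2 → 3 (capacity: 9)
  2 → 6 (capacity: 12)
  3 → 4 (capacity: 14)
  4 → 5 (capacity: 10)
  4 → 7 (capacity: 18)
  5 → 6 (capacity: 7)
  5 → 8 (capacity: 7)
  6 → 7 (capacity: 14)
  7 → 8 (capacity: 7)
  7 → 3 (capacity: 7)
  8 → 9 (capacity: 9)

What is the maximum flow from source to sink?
Maximum flow = 9

Max flow: 9

Flow assignment:
  0 → 1: 9/16
  1 → 2: 9/11
  2 → 3: 4/9
  2 → 6: 5/12
  3 → 4: 4/14
  4 → 5: 4/10
  5 → 6: 2/7
  5 → 8: 2/7
  6 → 7: 7/14
  7 → 8: 7/7
  8 → 9: 9/9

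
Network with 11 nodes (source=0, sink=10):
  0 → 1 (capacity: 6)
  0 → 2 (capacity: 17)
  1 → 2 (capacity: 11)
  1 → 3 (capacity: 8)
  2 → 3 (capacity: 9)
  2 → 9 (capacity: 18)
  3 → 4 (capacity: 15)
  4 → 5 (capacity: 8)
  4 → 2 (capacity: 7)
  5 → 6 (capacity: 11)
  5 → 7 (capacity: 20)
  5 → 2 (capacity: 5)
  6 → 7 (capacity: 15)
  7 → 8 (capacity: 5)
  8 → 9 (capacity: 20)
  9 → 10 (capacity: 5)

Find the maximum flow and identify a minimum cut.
Max flow = 5, Min cut edges: (9,10)

Maximum flow: 5
Minimum cut: (9,10)
Partition: S = [0, 1, 2, 3, 4, 5, 6, 7, 8, 9], T = [10]

Max-flow min-cut theorem verified: both equal 5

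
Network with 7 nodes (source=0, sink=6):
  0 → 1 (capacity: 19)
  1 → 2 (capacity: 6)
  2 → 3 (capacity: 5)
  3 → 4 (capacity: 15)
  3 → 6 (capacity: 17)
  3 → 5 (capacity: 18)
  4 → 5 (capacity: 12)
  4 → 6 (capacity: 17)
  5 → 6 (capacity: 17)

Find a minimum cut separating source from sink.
Min cut value = 5, edges: (2,3)

Min cut value: 5
Partition: S = [0, 1, 2], T = [3, 4, 5, 6]
Cut edges: (2,3)

By max-flow min-cut theorem, max flow = min cut = 5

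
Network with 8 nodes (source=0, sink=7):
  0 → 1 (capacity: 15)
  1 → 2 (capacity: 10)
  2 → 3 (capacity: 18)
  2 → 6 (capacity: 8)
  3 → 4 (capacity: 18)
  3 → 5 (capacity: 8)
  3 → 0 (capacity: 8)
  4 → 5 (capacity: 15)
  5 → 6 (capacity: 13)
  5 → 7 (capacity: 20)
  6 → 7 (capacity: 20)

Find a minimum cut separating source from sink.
Min cut value = 10, edges: (1,2)

Min cut value: 10
Partition: S = [0, 1], T = [2, 3, 4, 5, 6, 7]
Cut edges: (1,2)

By max-flow min-cut theorem, max flow = min cut = 10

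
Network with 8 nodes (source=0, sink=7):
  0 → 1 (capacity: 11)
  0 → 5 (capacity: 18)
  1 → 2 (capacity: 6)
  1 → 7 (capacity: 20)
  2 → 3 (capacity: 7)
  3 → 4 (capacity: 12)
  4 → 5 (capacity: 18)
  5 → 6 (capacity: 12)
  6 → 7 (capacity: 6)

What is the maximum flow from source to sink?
Maximum flow = 17

Max flow: 17

Flow assignment:
  0 → 1: 11/11
  0 → 5: 6/18
  1 → 7: 11/20
  5 → 6: 6/12
  6 → 7: 6/6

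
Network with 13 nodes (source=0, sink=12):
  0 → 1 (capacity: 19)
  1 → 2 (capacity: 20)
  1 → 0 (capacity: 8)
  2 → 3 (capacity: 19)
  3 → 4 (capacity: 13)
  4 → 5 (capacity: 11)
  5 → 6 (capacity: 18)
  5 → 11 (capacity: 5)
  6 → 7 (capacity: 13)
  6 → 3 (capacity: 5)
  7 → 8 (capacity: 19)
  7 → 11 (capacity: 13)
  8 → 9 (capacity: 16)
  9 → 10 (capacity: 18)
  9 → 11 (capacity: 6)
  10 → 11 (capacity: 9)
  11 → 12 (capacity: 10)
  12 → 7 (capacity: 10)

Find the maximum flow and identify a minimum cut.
Max flow = 10, Min cut edges: (11,12)

Maximum flow: 10
Minimum cut: (11,12)
Partition: S = [0, 1, 2, 3, 4, 5, 6, 7, 8, 9, 10, 11], T = [12]

Max-flow min-cut theorem verified: both equal 10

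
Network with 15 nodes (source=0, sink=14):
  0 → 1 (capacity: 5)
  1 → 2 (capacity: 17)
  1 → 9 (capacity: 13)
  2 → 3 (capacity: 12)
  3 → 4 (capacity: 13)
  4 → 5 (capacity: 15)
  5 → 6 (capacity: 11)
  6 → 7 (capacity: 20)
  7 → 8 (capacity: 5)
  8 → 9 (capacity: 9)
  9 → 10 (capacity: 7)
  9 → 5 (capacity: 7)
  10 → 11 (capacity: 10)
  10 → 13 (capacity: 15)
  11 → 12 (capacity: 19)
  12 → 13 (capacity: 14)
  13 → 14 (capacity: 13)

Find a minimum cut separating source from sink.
Min cut value = 5, edges: (0,1)

Min cut value: 5
Partition: S = [0], T = [1, 2, 3, 4, 5, 6, 7, 8, 9, 10, 11, 12, 13, 14]
Cut edges: (0,1)

By max-flow min-cut theorem, max flow = min cut = 5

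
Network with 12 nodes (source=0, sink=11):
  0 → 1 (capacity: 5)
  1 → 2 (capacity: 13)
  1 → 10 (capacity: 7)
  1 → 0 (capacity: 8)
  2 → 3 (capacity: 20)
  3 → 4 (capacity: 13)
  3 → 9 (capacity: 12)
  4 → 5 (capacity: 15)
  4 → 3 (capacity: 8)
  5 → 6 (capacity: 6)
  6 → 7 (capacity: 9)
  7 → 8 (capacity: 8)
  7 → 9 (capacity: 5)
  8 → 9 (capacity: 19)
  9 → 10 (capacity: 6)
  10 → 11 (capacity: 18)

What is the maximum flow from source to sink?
Maximum flow = 5

Max flow: 5

Flow assignment:
  0 → 1: 5/5
  1 → 10: 5/7
  10 → 11: 5/18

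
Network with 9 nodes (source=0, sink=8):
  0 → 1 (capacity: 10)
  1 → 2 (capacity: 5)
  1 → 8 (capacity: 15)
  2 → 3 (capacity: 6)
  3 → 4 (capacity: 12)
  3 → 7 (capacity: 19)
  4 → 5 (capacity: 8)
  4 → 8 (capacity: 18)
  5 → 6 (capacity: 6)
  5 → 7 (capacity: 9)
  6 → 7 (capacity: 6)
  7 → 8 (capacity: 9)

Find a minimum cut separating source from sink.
Min cut value = 10, edges: (0,1)

Min cut value: 10
Partition: S = [0], T = [1, 2, 3, 4, 5, 6, 7, 8]
Cut edges: (0,1)

By max-flow min-cut theorem, max flow = min cut = 10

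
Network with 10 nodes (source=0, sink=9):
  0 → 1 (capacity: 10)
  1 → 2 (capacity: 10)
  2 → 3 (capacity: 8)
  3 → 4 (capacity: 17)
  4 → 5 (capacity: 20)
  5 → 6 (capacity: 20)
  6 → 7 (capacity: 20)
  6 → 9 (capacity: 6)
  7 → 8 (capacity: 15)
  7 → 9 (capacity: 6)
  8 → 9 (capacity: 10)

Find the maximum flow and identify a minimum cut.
Max flow = 8, Min cut edges: (2,3)

Maximum flow: 8
Minimum cut: (2,3)
Partition: S = [0, 1, 2], T = [3, 4, 5, 6, 7, 8, 9]

Max-flow min-cut theorem verified: both equal 8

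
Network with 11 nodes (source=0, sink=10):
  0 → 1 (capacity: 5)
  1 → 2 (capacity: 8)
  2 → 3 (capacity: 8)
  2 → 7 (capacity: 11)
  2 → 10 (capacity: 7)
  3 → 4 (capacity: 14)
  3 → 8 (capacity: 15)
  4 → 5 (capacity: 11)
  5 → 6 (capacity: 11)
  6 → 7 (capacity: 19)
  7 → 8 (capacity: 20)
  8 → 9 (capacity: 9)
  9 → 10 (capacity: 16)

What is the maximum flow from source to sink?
Maximum flow = 5

Max flow: 5

Flow assignment:
  0 → 1: 5/5
  1 → 2: 5/8
  2 → 10: 5/7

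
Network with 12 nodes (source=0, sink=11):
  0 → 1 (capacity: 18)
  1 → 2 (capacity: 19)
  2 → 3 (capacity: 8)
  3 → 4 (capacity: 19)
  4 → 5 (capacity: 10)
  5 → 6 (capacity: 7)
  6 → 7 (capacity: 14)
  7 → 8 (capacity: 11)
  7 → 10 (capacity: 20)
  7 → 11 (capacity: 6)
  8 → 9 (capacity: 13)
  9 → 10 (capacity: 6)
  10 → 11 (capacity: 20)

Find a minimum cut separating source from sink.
Min cut value = 7, edges: (5,6)

Min cut value: 7
Partition: S = [0, 1, 2, 3, 4, 5], T = [6, 7, 8, 9, 10, 11]
Cut edges: (5,6)

By max-flow min-cut theorem, max flow = min cut = 7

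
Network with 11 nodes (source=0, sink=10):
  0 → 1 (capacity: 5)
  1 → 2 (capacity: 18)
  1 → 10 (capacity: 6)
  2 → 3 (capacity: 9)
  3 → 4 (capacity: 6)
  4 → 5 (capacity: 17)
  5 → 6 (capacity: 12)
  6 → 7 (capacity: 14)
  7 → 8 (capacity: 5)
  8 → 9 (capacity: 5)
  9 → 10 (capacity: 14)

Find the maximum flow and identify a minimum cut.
Max flow = 5, Min cut edges: (0,1)

Maximum flow: 5
Minimum cut: (0,1)
Partition: S = [0], T = [1, 2, 3, 4, 5, 6, 7, 8, 9, 10]

Max-flow min-cut theorem verified: both equal 5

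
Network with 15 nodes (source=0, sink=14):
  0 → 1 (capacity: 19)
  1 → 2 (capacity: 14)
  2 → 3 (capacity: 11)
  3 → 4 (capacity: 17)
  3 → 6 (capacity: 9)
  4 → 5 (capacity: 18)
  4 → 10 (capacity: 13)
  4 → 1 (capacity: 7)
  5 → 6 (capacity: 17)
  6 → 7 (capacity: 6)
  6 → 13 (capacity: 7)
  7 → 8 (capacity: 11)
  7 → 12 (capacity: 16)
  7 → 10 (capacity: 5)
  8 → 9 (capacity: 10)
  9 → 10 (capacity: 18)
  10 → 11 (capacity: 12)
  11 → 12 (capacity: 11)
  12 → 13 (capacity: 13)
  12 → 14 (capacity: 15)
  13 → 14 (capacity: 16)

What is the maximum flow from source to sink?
Maximum flow = 11

Max flow: 11

Flow assignment:
  0 → 1: 11/19
  1 → 2: 11/14
  2 → 3: 11/11
  3 → 4: 2/17
  3 → 6: 9/9
  4 → 5: 2/18
  5 → 6: 2/17
  6 → 7: 4/6
  6 → 13: 7/7
  7 → 12: 4/16
  12 → 14: 4/15
  13 → 14: 7/16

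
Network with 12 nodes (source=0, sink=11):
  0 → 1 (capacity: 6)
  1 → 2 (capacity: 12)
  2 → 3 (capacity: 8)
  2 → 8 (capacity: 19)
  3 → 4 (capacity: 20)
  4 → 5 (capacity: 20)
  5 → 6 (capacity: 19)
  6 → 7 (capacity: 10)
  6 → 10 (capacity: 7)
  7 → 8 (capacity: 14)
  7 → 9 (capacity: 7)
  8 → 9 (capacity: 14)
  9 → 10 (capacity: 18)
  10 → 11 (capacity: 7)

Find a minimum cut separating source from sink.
Min cut value = 6, edges: (0,1)

Min cut value: 6
Partition: S = [0], T = [1, 2, 3, 4, 5, 6, 7, 8, 9, 10, 11]
Cut edges: (0,1)

By max-flow min-cut theorem, max flow = min cut = 6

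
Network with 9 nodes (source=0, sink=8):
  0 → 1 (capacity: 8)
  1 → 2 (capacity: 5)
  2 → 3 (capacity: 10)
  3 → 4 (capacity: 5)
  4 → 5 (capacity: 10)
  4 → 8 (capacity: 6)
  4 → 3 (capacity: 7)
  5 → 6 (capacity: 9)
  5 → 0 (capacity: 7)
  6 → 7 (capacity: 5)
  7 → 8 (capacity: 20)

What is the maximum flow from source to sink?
Maximum flow = 5

Max flow: 5

Flow assignment:
  0 → 1: 5/8
  1 → 2: 5/5
  2 → 3: 5/10
  3 → 4: 5/5
  4 → 8: 5/6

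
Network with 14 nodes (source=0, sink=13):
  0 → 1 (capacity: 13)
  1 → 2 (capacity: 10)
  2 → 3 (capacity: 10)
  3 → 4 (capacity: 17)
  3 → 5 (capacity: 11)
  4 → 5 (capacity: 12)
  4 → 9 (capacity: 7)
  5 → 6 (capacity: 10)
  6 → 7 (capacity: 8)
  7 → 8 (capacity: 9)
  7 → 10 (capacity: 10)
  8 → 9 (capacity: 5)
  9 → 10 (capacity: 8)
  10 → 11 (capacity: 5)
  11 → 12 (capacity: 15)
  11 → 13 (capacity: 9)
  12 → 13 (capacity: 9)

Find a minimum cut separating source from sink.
Min cut value = 5, edges: (10,11)

Min cut value: 5
Partition: S = [0, 1, 2, 3, 4, 5, 6, 7, 8, 9, 10], T = [11, 12, 13]
Cut edges: (10,11)

By max-flow min-cut theorem, max flow = min cut = 5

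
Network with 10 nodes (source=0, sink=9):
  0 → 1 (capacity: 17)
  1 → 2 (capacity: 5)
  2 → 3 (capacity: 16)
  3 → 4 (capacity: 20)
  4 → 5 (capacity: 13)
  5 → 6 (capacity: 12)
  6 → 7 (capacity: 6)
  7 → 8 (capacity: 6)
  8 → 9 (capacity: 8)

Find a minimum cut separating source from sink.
Min cut value = 5, edges: (1,2)

Min cut value: 5
Partition: S = [0, 1], T = [2, 3, 4, 5, 6, 7, 8, 9]
Cut edges: (1,2)

By max-flow min-cut theorem, max flow = min cut = 5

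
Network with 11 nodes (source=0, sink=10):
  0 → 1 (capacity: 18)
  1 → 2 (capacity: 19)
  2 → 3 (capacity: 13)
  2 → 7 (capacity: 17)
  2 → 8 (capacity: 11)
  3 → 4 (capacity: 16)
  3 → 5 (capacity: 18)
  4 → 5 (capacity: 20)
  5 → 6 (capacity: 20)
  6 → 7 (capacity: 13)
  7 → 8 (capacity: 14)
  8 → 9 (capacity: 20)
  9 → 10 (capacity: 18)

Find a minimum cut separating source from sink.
Min cut value = 18, edges: (9,10)

Min cut value: 18
Partition: S = [0, 1, 2, 3, 4, 5, 6, 7, 8, 9], T = [10]
Cut edges: (9,10)

By max-flow min-cut theorem, max flow = min cut = 18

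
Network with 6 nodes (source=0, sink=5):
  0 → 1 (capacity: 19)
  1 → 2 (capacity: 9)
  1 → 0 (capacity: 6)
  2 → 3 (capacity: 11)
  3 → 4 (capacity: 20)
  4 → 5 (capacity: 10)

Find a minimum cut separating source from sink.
Min cut value = 9, edges: (1,2)

Min cut value: 9
Partition: S = [0, 1], T = [2, 3, 4, 5]
Cut edges: (1,2)

By max-flow min-cut theorem, max flow = min cut = 9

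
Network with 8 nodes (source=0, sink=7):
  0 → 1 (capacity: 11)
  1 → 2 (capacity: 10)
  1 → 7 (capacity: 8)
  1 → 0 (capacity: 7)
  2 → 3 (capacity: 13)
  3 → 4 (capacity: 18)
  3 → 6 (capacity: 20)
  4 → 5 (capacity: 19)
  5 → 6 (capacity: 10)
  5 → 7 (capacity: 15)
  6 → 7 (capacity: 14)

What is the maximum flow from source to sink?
Maximum flow = 11

Max flow: 11

Flow assignment:
  0 → 1: 11/11
  1 → 2: 3/10
  1 → 7: 8/8
  2 → 3: 3/13
  3 → 6: 3/20
  6 → 7: 3/14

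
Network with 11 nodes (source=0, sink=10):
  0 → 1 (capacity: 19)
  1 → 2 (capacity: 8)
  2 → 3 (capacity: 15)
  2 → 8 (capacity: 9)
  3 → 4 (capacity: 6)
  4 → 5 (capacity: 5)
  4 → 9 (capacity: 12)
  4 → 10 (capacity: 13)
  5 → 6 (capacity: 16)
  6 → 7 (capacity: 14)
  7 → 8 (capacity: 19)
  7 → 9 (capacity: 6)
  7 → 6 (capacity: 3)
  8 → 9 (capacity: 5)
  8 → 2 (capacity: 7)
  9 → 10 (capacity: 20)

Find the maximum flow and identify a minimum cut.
Max flow = 8, Min cut edges: (1,2)

Maximum flow: 8
Minimum cut: (1,2)
Partition: S = [0, 1], T = [2, 3, 4, 5, 6, 7, 8, 9, 10]

Max-flow min-cut theorem verified: both equal 8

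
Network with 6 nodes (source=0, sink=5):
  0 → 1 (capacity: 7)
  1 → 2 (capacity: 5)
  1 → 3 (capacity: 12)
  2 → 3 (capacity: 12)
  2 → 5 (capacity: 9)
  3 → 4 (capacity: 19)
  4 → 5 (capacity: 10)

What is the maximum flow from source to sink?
Maximum flow = 7

Max flow: 7

Flow assignment:
  0 → 1: 7/7
  1 → 2: 5/5
  1 → 3: 2/12
  2 → 5: 5/9
  3 → 4: 2/19
  4 → 5: 2/10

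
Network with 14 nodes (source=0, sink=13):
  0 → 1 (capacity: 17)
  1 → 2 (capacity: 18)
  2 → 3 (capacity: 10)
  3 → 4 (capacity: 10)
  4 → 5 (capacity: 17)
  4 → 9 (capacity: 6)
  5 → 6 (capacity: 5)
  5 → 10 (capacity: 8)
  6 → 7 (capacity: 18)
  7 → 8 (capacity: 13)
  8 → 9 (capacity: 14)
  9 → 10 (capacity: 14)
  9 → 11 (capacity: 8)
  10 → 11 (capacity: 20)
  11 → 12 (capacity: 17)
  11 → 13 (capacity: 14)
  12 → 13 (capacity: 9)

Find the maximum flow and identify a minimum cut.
Max flow = 10, Min cut edges: (3,4)

Maximum flow: 10
Minimum cut: (3,4)
Partition: S = [0, 1, 2, 3], T = [4, 5, 6, 7, 8, 9, 10, 11, 12, 13]

Max-flow min-cut theorem verified: both equal 10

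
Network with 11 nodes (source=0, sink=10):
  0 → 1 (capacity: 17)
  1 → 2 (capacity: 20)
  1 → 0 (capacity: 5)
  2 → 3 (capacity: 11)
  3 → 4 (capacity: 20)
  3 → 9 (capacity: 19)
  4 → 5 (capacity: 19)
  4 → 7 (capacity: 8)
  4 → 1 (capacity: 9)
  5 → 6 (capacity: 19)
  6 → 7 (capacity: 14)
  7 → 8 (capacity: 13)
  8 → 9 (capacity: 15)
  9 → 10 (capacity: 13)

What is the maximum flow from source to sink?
Maximum flow = 11

Max flow: 11

Flow assignment:
  0 → 1: 11/17
  1 → 2: 11/20
  2 → 3: 11/11
  3 → 9: 11/19
  9 → 10: 11/13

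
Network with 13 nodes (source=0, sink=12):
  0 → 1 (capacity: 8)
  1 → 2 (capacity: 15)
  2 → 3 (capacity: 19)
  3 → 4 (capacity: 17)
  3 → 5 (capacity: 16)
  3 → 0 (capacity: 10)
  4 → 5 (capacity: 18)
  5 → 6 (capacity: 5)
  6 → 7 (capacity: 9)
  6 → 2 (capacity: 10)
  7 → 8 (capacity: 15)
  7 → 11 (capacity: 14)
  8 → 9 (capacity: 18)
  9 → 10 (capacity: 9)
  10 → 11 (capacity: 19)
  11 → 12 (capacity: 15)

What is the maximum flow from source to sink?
Maximum flow = 5

Max flow: 5

Flow assignment:
  0 → 1: 8/8
  1 → 2: 8/15
  2 → 3: 8/19
  3 → 5: 5/16
  3 → 0: 3/10
  5 → 6: 5/5
  6 → 7: 5/9
  7 → 11: 5/14
  11 → 12: 5/15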